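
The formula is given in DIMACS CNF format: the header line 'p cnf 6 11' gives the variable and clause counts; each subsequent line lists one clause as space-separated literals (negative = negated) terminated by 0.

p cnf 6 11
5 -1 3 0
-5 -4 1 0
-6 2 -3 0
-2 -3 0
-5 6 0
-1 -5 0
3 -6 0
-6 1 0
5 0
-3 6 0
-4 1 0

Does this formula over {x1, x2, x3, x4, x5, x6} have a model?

From the singleton clause (x5), x5 = True.
From the singleton clause (x6), x6 = True.
From the singleton clause (¬x1), x1 = False.
That conflicts with the unit clause (x1).
No assignment satisfies every clause.

Unsatisfiable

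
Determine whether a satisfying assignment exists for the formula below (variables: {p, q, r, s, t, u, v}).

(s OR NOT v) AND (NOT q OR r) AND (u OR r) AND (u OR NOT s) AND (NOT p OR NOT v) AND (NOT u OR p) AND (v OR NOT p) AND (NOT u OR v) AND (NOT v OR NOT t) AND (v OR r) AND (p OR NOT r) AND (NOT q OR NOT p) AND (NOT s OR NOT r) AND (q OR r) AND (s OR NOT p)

No

Case s = true:
From the singleton clause (u), u = true.
From the singleton clause (p), p = true.
From the singleton clause (NOT v), v = false.
That conflicts with the unit clause (v).
Backtrack on s: now try s = false.
From the singleton clause (NOT v), v = false.
From the singleton clause (NOT p), p = false.
From the singleton clause (NOT u), u = false.
From the singleton clause (r), r = true.
That conflicts with the unit clause (NOT r).
Both values of s lead to a conflict.
No assignment satisfies every clause.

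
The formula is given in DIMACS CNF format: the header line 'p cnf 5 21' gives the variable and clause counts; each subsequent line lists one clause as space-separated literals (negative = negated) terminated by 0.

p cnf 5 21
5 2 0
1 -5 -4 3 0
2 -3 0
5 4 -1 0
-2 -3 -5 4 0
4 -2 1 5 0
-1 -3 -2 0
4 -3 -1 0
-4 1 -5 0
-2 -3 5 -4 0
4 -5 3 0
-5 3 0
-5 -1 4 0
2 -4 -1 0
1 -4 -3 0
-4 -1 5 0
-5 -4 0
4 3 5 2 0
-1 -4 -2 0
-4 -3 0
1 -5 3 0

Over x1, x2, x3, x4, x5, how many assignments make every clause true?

1

There are 2^5 = 32 truth assignments over (x1, x2, x3, x4, x5).
Split on x4. With x4 = True, the clauses containing x4 are satisfied and ¬x4 drops from the rest; 1 of the 2^4 = 16 assignments to the other variables satisfy what remains.
With x4 = False, by the same count on the reduced clause set, 0 assignments work.
(One model: x1=F, x2=T, x3=F, x4=T, x5=F.)
Total: 1 + 0 = 1.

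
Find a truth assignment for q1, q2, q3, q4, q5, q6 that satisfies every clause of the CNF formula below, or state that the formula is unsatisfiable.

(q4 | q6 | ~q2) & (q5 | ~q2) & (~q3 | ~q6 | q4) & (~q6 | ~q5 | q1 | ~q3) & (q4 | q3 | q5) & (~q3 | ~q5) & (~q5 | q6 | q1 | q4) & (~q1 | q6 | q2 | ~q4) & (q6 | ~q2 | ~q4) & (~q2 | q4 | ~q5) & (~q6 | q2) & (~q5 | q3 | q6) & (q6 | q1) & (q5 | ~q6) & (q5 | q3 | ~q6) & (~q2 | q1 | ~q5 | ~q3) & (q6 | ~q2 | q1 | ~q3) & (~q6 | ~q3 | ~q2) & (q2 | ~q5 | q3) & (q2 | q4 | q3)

q1 ↦ 0, q2 ↦ 1, q3 ↦ 0, q4 ↦ 1, q5 ↦ 1, q6 ↦ 1

Try q5 = 1.
From the singleton clause (~q3), q3 = 0.
From the singleton clause (q6), q6 = 1.
From the singleton clause (q2), q2 = 1.
From the singleton clause (q4), q4 = 1.
Every clause is now satisfied; q1 is unconstrained.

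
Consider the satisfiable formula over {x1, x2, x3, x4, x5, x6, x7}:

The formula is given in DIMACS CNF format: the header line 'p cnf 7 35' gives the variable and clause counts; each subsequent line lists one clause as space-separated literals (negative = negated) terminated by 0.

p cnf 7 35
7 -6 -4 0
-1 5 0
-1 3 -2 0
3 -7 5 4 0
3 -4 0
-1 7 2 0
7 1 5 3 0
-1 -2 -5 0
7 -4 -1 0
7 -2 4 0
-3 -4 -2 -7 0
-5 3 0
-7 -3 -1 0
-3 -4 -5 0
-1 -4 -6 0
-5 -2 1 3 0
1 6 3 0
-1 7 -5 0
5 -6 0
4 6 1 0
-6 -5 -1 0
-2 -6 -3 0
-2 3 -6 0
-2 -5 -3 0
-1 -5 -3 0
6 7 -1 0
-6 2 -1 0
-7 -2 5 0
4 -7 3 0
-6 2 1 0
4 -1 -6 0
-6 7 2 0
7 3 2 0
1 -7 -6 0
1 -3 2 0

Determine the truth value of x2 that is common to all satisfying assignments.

Suppose x2 = False.
Case x1 = False:
Unit clause (¬x6) forces x6 = False.
Unit clause (x3) forces x3 = True.
But (¬x3) is also a unit clause — contradiction.
So x1 must be the other value — set x1 = True.
Unit clause (x5) forces x5 = True.
Unit clause (x7) forces x7 = True.
Unit clause (x3) forces x3 = True.
But (¬x3) is also a unit clause — contradiction.
Either choice for x1 ends in contradiction.
So every satisfying assignment has x2 = True.

True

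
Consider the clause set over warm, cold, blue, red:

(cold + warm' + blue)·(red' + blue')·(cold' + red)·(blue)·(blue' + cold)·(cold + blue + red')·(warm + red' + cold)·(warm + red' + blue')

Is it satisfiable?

No, unsatisfiable

(blue) alone gives blue = 1.
(red') alone gives red = 0.
(cold') alone gives cold = 0.
That conflicts with the unit clause (cold).
No assignment satisfies every clause.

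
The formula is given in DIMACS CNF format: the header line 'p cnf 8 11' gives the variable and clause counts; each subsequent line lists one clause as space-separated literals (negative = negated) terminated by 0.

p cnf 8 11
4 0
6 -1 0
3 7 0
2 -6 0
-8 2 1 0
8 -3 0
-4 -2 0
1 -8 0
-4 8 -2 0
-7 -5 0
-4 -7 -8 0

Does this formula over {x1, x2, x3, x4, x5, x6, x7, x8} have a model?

Yes, satisfiable

Unit clause (x4) forces x4 = True.
Unit clause (¬x2) forces x2 = False.
Unit clause (¬x6) forces x6 = False.
Unit clause (¬x1) forces x1 = False.
Unit clause (¬x8) forces x8 = False.
Unit clause (¬x3) forces x3 = False.
Unit clause (x7) forces x7 = True.
Unit clause (¬x5) forces x5 = False.
All clauses are satisfied.
A satisfying assignment: x1=False; x2=False; x3=False; x4=True; x5=False; x6=False; x7=True; x8=False.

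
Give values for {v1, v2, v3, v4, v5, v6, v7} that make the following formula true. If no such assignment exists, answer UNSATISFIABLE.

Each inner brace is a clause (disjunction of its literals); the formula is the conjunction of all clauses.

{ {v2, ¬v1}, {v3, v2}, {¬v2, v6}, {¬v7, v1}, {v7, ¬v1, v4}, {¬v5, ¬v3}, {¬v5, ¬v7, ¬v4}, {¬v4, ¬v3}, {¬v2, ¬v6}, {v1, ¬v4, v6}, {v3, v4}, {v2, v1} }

Branch on v2: set v2 = True.
Unit clause (v6) forces v6 = True.
But (¬v6) is also a unit clause — contradiction.
That branch fails; take v2 = False instead.
Unit clause (¬v1) forces v1 = False.
But (v1) is also a unit clause — contradiction.
Both values of v2 lead to a conflict.

UNSATISFIABLE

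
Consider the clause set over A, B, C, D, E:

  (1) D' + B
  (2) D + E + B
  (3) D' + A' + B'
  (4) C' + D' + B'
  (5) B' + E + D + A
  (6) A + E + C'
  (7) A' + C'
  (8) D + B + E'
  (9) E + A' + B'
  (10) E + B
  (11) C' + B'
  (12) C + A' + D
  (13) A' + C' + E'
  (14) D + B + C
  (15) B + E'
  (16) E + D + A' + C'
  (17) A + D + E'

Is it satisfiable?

Try D = 1.
The clause (B) is unit, so B = 1.
The clause (A') is unit, so A = 0.
The clause (C') is unit, so C = 0.
Every clause is now satisfied; E is unconstrained.
A satisfying assignment: A: 0,  B: 1,  C: 0,  D: 1,  E: 1.

Satisfiable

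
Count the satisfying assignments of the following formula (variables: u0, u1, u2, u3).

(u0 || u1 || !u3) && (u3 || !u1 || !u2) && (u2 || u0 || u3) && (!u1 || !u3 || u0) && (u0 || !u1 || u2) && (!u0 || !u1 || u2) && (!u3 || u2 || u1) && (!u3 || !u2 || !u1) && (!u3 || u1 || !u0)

3

There are 2^4 = 16 truth assignments over (u0, u1, u2, u3).
Check each against the 9 clauses (columns in the order u0, u1, u2, u3):
  F F F F  ✗ fails (u2 || u0 || u3)
  F F F T  ✗ fails (u0 || u1 || !u3)
  F F T F  ✓ satisfies all
  F F T T  ✗ fails (u0 || u1 || !u3)
  F T F F  ✗ fails (u2 || u0 || u3)
  F T F T  ✗ fails (!u1 || !u3 || u0)
  F T T F  ✗ fails (u3 || !u1 || !u2)
  F T T T  ✗ fails (!u1 || !u3 || u0)
  T F F F  ✓ satisfies all
  T F F T  ✗ fails (!u3 || u2 || u1)
  T F T F  ✓ satisfies all
  T F T T  ✗ fails (!u3 || u1 || !u0)
  T T F F  ✗ fails (!u0 || !u1 || u2)
  T T F T  ✗ fails (!u0 || !u1 || u2)
  T T T F  ✗ fails (u3 || !u1 || !u2)
  T T T T  ✗ fails (!u3 || !u2 || !u1)
3 of the 16 rows are models.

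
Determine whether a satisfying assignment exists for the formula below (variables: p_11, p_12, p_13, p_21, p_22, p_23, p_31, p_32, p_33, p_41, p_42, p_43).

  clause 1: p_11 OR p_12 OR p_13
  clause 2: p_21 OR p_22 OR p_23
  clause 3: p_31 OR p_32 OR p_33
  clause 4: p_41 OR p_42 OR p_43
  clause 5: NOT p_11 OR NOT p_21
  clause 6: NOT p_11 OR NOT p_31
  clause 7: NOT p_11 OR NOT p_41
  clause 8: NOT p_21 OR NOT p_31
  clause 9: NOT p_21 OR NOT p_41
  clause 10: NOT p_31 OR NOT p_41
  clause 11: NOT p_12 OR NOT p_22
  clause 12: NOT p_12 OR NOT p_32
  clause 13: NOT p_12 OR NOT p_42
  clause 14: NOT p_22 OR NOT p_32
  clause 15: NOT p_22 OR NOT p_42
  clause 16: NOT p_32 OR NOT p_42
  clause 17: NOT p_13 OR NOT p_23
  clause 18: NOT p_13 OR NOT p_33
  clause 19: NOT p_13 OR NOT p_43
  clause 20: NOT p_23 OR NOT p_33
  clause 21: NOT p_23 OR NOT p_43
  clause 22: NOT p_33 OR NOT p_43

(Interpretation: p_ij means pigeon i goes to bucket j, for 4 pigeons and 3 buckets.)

No, unsatisfiable

Case p_11 = false:
Case p_12 = true:
From the singleton clause (NOT p_22), p_22 = false.
From the singleton clause (NOT p_32), p_32 = false.
From the singleton clause (NOT p_42), p_42 = false.
Case p_21 = true:
From the singleton clause (NOT p_31), p_31 = false.
From the singleton clause (p_33), p_33 = true.
From the singleton clause (NOT p_41), p_41 = false.
From the singleton clause (p_43), p_43 = true.
Now (NOT p_43) is unsatisfied and unit — conflict.
So p_21 must be the other value — set p_21 = false.
From the singleton clause (p_23), p_23 = true.
From the singleton clause (NOT p_13), p_13 = false.
From the singleton clause (NOT p_33), p_33 = false.
From the singleton clause (p_31), p_31 = true.
From the singleton clause (NOT p_41), p_41 = false.
From the singleton clause (p_43), p_43 = true.
Now (NOT p_43) is unsatisfied and unit — conflict.
Neither p_21 = true nor p_21 = false works.
So p_12 must be the other value — set p_12 = false.
From the singleton clause (p_13), p_13 = true.
From the singleton clause (NOT p_23), p_23 = false.
From the singleton clause (NOT p_33), p_33 = false.
From the singleton clause (NOT p_43), p_43 = false.
Case p_21 = true:
From the singleton clause (NOT p_31), p_31 = false.
From the singleton clause (p_32), p_32 = true.
From the singleton clause (NOT p_41), p_41 = false.
From the singleton clause (p_42), p_42 = true.
Now (NOT p_42) is unsatisfied and unit — conflict.
So p_21 must be the other value — set p_21 = false.
From the singleton clause (p_22), p_22 = true.
From the singleton clause (NOT p_32), p_32 = false.
From the singleton clause (p_31), p_31 = true.
From the singleton clause (NOT p_41), p_41 = false.
From the singleton clause (p_42), p_42 = true.
Now (NOT p_42) is unsatisfied and unit — conflict.
Neither p_21 = true nor p_21 = false works.
Neither p_12 = true nor p_12 = false works.
So p_11 must be the other value — set p_11 = true.
From the singleton clause (NOT p_21), p_21 = false.
From the singleton clause (NOT p_31), p_31 = false.
From the singleton clause (NOT p_41), p_41 = false.
Case p_22 = true:
From the singleton clause (NOT p_12), p_12 = false.
From the singleton clause (NOT p_32), p_32 = false.
From the singleton clause (p_33), p_33 = true.
From the singleton clause (NOT p_42), p_42 = false.
From the singleton clause (p_43), p_43 = true.
Now (NOT p_43) is unsatisfied and unit — conflict.
So p_22 must be the other value — set p_22 = false.
From the singleton clause (p_23), p_23 = true.
From the singleton clause (NOT p_13), p_13 = false.
From the singleton clause (NOT p_33), p_33 = false.
From the singleton clause (p_32), p_32 = true.
From the singleton clause (NOT p_12), p_12 = false.
From the singleton clause (NOT p_42), p_42 = false.
From the singleton clause (p_43), p_43 = true.
Now (NOT p_43) is unsatisfied and unit — conflict.
Neither p_22 = true nor p_22 = false works.
Neither p_11 = true nor p_11 = false works.
No assignment satisfies every clause.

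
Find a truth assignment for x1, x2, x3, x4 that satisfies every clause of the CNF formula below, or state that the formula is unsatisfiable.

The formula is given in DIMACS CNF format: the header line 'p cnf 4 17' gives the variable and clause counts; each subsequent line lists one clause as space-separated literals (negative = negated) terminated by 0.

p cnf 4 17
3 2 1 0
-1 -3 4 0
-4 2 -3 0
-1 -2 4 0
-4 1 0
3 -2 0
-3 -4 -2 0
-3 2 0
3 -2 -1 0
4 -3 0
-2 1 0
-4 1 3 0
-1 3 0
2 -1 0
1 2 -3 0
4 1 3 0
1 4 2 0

Suppose x4 = False.
From the singleton clause (¬x3), x3 = False.
From the singleton clause (¬x2), x2 = False.
From the singleton clause (x1), x1 = True.
Now (¬x1) is unsatisfied and unit — conflict.
Undo x4 and try x4 = True.
From the singleton clause (x1), x1 = True.
From the singleton clause (x3), x3 = True.
From the singleton clause (x2), x2 = True.
Now (¬x2) is unsatisfied and unit — conflict.
Either choice for x4 ends in contradiction.

UNSATISFIABLE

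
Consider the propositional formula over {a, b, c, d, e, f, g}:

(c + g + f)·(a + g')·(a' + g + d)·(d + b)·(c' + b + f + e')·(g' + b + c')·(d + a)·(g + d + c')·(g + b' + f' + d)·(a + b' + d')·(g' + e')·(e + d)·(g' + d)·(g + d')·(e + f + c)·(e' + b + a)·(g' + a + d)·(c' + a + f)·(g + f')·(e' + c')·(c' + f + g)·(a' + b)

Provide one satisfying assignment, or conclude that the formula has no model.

Case a = 1:
The clause (b) is unit, so b = 1.
Case g = 1:
The clause (e') is unit, so e = 0.
The clause (d) is unit, so d = 1.
Case f = 0:
The clause (c) is unit, so c = 1.
All clauses are satisfied.

a=1; b=1; c=1; d=1; e=0; f=0; g=1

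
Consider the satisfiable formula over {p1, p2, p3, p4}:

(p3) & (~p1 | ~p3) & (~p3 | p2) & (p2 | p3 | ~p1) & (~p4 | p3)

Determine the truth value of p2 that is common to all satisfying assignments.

True

Suppose p2 = 0.
From the singleton clause (p3), p3 = 1.
Now (~p3) is unsatisfied and unit — conflict.
So every satisfying assignment has p2 = True.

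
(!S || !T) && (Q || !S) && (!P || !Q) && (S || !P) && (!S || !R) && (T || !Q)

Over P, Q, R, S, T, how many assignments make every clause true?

There are 2^5 = 32 truth assignments over (P, Q, R, S, T).
Split on R. With R = true, the clauses containing R are satisfied and !R drops from the rest; 3 of the 2^4 = 16 assignments to the other variables satisfy what remains.
With R = false, by the same count on the reduced clause set, 3 assignments work.
(One model: P=F, Q=F, R=F, S=F, T=F.)
Total: 3 + 3 = 6.

6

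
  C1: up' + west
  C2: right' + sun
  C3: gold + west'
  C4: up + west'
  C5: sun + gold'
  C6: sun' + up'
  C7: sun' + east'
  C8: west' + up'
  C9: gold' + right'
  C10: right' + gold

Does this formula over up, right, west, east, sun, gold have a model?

Try up = 0.
Unit clause (west') forces west = 0.
Try right = 0.
Try sun = 0.
Unit clause (gold') forces gold = 0.
No clause remains; east is free.
A satisfying assignment: up ↦ 0; right ↦ 0; west ↦ 0; east ↦ 0; sun ↦ 0; gold ↦ 0.

Satisfiable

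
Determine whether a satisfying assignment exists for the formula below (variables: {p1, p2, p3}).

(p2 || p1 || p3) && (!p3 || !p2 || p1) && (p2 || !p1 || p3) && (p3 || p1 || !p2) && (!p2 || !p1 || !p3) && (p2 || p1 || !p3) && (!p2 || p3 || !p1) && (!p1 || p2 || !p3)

No

Try p2 = true.
Try p3 = false.
Unit clause (p1) forces p1 = true.
Now (!p1) is unsatisfied and unit — conflict.
So p3 must be the other value — set p3 = true.
Unit clause (p1) forces p1 = true.
Now (!p1) is unsatisfied and unit — conflict.
Both values of p3 lead to a conflict.
So p2 must be the other value — set p2 = false.
Try p1 = true.
Unit clause (p3) forces p3 = true.
Now (!p3) is unsatisfied and unit — conflict.
So p1 must be the other value — set p1 = false.
Unit clause (p3) forces p3 = true.
Now (!p3) is unsatisfied and unit — conflict.
Both values of p1 lead to a conflict.
Both values of p2 lead to a conflict.
No assignment satisfies every clause.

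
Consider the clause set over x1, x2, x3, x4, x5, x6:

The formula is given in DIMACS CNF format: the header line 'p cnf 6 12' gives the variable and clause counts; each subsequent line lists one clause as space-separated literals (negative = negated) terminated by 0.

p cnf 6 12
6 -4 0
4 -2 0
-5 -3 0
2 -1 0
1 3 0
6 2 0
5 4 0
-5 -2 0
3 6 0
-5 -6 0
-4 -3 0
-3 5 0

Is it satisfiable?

Try x6 = True.
The clause (¬x5) is unit, so x5 = False.
The clause (x4) is unit, so x4 = True.
The clause (¬x3) is unit, so x3 = False.
The clause (x1) is unit, so x1 = True.
The clause (x2) is unit, so x2 = True.
This assignment satisfies each clause.
A satisfying assignment: x1: True; x2: True; x3: False; x4: True; x5: False; x6: True.

Satisfiable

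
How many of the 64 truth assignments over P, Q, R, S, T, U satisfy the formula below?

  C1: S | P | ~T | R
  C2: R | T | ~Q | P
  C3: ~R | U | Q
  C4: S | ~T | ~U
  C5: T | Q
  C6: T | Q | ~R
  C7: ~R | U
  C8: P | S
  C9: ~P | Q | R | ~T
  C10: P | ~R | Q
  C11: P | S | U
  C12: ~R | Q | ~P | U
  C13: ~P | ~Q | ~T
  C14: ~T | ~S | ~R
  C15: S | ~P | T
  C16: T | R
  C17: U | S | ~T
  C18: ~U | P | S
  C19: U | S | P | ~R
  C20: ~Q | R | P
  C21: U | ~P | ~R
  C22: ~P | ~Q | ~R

3

There are 2^6 = 64 truth assignments over (P, Q, R, S, T, U).
Split on T. With T = 1, the clauses containing T are satisfied and ~T drops from the rest; 2 of the 2^5 = 32 assignments to the other variables satisfy what remains.
With T = 0, by the same count on the reduced clause set, 1 assignment works.
Total: 2 + 1 = 3.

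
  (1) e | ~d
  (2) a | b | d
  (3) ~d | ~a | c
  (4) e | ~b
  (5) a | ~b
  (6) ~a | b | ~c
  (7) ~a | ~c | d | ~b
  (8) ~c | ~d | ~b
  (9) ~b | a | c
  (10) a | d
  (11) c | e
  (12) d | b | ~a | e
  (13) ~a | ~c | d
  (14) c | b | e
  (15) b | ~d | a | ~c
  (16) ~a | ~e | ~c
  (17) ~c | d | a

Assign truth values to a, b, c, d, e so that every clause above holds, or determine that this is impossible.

a ↦ 0; b ↦ 0; c ↦ 0; d ↦ 1; e ↦ 1

Try e = 1.
Try a = 0.
Unit clause (~b) forces b = 0.
Unit clause (d) forces d = 1.
Unit clause (~c) forces c = 0.
All clauses are satisfied.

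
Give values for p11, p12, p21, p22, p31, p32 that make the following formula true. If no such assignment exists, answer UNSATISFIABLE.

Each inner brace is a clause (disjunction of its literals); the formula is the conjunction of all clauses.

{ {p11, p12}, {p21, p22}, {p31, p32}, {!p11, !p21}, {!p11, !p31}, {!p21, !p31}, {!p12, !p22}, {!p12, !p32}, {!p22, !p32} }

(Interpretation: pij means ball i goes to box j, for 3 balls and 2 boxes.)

UNSATISFIABLE

Case p11 = true:
From the singleton clause (!p21), p21 = false.
From the singleton clause (p22), p22 = true.
From the singleton clause (!p31), p31 = false.
From the singleton clause (p32), p32 = true.
That conflicts with the unit clause (!p32).
So p11 must be the other value — set p11 = false.
From the singleton clause (p12), p12 = true.
From the singleton clause (!p22), p22 = false.
From the singleton clause (p21), p21 = true.
From the singleton clause (!p31), p31 = false.
From the singleton clause (p32), p32 = true.
That conflicts with the unit clause (!p32).
Neither p11 = true nor p11 = false works.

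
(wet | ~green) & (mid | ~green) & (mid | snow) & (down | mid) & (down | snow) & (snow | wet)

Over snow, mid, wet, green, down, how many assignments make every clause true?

There are 2^5 = 32 truth assignments over (snow, mid, wet, green, down).
Split on green. With green = 1, the clauses containing green are satisfied and ~green drops from the rest; 3 of the 2^4 = 16 assignments to the other variables satisfy what remains.
With green = 0, by the same count on the reduced clause set, 7 assignments work.
Total: 3 + 7 = 10.

10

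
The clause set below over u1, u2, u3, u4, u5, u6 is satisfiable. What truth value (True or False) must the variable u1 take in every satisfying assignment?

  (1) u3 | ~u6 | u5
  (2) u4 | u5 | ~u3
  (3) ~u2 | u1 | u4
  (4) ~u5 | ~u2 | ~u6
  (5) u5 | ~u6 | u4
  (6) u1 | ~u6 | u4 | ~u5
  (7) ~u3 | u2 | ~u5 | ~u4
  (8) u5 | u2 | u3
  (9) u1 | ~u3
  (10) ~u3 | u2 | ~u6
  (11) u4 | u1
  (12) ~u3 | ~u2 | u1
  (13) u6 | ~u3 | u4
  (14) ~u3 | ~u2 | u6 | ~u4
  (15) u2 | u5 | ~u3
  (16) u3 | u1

True

Suppose u1 = 0.
From the singleton clause (~u3), u3 = 0.
Now (u3) is unsatisfied and unit — conflict.
So every satisfying assignment has u1 = True.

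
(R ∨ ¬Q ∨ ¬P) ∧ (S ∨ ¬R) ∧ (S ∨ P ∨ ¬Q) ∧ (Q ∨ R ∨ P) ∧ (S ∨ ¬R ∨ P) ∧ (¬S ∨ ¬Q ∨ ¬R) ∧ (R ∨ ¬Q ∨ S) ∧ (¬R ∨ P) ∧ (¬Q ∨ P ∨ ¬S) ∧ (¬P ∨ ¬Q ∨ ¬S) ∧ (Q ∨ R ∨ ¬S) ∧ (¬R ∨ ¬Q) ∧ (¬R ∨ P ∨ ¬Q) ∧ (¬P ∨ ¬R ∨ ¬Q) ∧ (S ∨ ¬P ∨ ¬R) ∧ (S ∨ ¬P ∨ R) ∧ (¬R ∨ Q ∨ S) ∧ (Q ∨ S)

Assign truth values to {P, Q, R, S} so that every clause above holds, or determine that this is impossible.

P=True; Q=False; R=True; S=True

Case S = True:
Case Q = False:
From the singleton clause (R), R = True.
From the singleton clause (P), P = True.
This assignment satisfies each clause.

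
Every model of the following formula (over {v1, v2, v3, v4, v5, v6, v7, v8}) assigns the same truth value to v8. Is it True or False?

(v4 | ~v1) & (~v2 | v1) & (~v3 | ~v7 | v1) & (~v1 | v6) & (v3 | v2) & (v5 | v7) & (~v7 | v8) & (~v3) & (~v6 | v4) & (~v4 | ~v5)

Suppose v8 = 0.
(~v7) alone gives v7 = 0.
(v5) alone gives v5 = 1.
(~v3) alone gives v3 = 0.
(v2) alone gives v2 = 1.
(v1) alone gives v1 = 1.
(v4) alone gives v4 = 1.
Now (~v4) is unsatisfied and unit — conflict.
So every satisfying assignment has v8 = True.

True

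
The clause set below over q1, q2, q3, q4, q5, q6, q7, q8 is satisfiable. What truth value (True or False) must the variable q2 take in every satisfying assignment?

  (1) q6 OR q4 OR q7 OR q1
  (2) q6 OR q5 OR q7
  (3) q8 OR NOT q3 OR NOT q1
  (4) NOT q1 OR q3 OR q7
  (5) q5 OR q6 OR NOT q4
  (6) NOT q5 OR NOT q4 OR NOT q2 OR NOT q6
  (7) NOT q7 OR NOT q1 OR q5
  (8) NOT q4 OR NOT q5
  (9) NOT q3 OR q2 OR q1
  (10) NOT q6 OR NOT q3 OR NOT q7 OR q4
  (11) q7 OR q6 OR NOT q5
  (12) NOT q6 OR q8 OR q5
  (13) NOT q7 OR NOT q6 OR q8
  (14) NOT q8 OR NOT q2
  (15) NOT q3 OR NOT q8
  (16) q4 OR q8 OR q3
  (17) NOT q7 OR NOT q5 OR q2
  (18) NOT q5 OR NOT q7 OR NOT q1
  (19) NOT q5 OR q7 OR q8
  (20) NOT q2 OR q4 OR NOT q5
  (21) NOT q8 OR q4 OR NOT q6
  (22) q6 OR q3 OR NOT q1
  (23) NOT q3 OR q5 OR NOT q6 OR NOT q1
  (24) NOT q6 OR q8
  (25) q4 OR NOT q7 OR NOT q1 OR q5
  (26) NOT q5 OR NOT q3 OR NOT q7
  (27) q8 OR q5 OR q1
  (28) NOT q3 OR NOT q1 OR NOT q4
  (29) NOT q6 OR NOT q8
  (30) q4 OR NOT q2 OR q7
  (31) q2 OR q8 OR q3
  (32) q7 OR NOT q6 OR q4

False

Suppose q2 = true.
(NOT q8) alone gives q8 = false.
(NOT q6) alone gives q6 = false.
Suppose q5 = true.
(NOT q4) alone gives q4 = false.
Now (q4) is unsatisfied and unit — conflict.
Undo q5 and try q5 = false.
(q7) alone gives q7 = true.
(NOT q4) alone gives q4 = false.
(NOT q1) alone gives q1 = false.
Now (q1) is unsatisfied and unit — conflict.
Either choice for q5 ends in contradiction.
So every satisfying assignment has q2 = False.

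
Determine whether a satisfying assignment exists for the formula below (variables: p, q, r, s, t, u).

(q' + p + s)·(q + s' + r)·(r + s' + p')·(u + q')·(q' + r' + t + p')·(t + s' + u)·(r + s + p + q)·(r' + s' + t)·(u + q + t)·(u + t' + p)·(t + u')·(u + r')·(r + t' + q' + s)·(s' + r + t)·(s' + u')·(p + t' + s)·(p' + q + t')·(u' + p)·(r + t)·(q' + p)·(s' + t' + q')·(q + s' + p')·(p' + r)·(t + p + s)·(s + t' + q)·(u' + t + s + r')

Try u = 1.
(t) alone gives t = 1.
(s') alone gives s = 0.
(p) alone gives p = 1.
(q) alone gives q = 1.
(r) alone gives r = 1.
All clauses are satisfied.
A satisfying assignment: p ↦ 1,  q ↦ 1,  r ↦ 1,  s ↦ 0,  t ↦ 1,  u ↦ 1.

Yes, satisfiable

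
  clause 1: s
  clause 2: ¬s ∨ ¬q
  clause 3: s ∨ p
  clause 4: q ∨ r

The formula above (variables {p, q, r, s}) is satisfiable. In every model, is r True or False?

Suppose r = False.
Unit clause (s) forces s = True.
Unit clause (¬q) forces q = False.
But (q) is also a unit clause — contradiction.
So every satisfying assignment has r = True.

True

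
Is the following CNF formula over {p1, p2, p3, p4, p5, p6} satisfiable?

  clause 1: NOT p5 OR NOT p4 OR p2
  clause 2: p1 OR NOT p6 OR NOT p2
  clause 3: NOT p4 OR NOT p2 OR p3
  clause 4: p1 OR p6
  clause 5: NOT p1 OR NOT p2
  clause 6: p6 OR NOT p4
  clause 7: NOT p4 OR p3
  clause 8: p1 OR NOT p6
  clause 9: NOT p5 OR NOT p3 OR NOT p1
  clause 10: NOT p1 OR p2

Try p1 = true.
From the singleton clause (NOT p2), p2 = false.
But (p2) is also a unit clause — contradiction.
So p1 must be the other value — set p1 = false.
From the singleton clause (p6), p6 = true.
But (NOT p6) is also a unit clause — contradiction.
Both values of p1 lead to a conflict.
No assignment satisfies every clause.

No, unsatisfiable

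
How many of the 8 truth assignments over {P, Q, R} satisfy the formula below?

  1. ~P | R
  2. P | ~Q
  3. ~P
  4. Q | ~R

There are 2^3 = 8 truth assignments over (P, Q, R).
Split on P. With P = 1, the clauses containing P are satisfied and ~P drops from the rest; 0 of the 2^2 = 4 assignments to the other variables satisfy what remains.
With P = 0, by the same count on the reduced clause set, 1 assignment works.
Total: 0 + 1 = 1.

1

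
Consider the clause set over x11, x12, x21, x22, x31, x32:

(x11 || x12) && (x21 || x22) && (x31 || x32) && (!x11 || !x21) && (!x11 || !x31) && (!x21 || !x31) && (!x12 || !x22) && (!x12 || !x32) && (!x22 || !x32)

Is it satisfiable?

Unsatisfiable

Branch on x11: set x11 = true.
Unit clause (!x21) forces x21 = false.
Unit clause (x22) forces x22 = true.
Unit clause (!x31) forces x31 = false.
Unit clause (x32) forces x32 = true.
That conflicts with the unit clause (!x32).
Undo x11 and try x11 = false.
Unit clause (x12) forces x12 = true.
Unit clause (!x22) forces x22 = false.
Unit clause (x21) forces x21 = true.
Unit clause (!x31) forces x31 = false.
Unit clause (x32) forces x32 = true.
That conflicts with the unit clause (!x32).
Neither x11 = true nor x11 = false works.
No assignment satisfies every clause.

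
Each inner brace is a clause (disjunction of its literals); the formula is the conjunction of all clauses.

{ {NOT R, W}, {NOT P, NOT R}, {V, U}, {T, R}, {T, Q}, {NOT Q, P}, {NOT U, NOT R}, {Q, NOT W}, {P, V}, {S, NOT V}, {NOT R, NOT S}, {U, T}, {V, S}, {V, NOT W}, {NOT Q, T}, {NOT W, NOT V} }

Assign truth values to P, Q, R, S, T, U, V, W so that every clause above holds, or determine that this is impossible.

Branch on R: set R = false.
From the singleton clause (T), T = true.
Branch on V: set V = true.
From the singleton clause (S), S = true.
From the singleton clause (NOT W), W = false.
Branch on Q: set Q = false.
All clauses hold; P, U can take either value.

P: true, Q: false, R: false, S: true, T: true, U: false, V: true, W: false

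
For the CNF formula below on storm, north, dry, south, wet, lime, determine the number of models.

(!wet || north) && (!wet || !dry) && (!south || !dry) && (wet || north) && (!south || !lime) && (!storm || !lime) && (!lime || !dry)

12

There are 2^6 = 64 truth assignments over (storm, north, dry, south, wet, lime).
Split on lime. With lime = true, the clauses containing lime are satisfied and !lime drops from the rest; 2 of the 2^5 = 32 assignments to the other variables satisfy what remains.
With lime = false, by the same count on the reduced clause set, 10 assignments work.
(One model: storm=F, north=T, dry=F, south=F, wet=F, lime=F.)
Total: 2 + 10 = 12.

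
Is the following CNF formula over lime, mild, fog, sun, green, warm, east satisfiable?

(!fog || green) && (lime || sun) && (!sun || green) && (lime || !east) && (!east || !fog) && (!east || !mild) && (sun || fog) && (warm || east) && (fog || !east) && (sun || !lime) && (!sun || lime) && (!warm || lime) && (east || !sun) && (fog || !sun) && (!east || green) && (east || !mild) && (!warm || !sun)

Branch on fog: set fog = false.
(sun) alone gives sun = true.
That conflicts with the unit clause (!sun).
Undo fog and try fog = true.
(green) alone gives green = true.
(!east) alone gives east = false.
(warm) alone gives warm = true.
(lime) alone gives lime = true.
(sun) alone gives sun = true.
That conflicts with the unit clause (!sun).
Both values of fog lead to a conflict.
No assignment satisfies every clause.

No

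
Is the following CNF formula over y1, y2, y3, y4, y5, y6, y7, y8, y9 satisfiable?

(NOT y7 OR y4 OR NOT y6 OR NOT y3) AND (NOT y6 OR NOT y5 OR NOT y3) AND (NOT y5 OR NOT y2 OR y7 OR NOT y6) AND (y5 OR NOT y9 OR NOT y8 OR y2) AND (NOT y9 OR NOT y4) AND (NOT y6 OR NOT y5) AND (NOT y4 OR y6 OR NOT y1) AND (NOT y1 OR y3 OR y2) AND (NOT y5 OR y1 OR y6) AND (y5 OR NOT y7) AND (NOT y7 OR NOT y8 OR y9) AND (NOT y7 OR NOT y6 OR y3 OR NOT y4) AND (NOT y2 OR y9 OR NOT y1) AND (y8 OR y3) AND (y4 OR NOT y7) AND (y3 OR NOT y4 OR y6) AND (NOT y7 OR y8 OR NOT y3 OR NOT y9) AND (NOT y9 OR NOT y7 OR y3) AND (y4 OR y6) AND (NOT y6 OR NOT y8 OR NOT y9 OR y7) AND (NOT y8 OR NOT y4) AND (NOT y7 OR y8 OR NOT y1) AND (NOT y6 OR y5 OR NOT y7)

Yes

Suppose y9 = false.
Suppose y6 = true.
Unit clause (NOT y5) forces y5 = false.
Unit clause (NOT y7) forces y7 = false.
Suppose y2 = false.
Suppose y1 = false.
Suppose y8 = true.
Unit clause (NOT y4) forces y4 = false.
All clauses hold; y3 can take either value.
A satisfying assignment: y1 ↦ false, y2 ↦ false, y3 ↦ true, y4 ↦ false, y5 ↦ false, y6 ↦ true, y7 ↦ false, y8 ↦ true, y9 ↦ false.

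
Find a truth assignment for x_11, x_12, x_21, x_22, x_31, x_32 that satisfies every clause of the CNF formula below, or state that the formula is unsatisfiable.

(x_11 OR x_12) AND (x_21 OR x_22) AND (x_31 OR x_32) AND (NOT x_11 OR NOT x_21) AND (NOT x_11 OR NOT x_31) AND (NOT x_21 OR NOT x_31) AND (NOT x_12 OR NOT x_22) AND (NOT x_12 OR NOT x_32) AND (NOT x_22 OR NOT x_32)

Try x_11 = true.
From the singleton clause (NOT x_21), x_21 = false.
From the singleton clause (x_22), x_22 = true.
From the singleton clause (NOT x_31), x_31 = false.
From the singleton clause (x_32), x_32 = true.
But (NOT x_32) is also a unit clause — contradiction.
Backtrack on x_11: now try x_11 = false.
From the singleton clause (x_12), x_12 = true.
From the singleton clause (NOT x_22), x_22 = false.
From the singleton clause (x_21), x_21 = true.
From the singleton clause (NOT x_31), x_31 = false.
From the singleton clause (x_32), x_32 = true.
But (NOT x_32) is also a unit clause — contradiction.
Neither x_11 = true nor x_11 = false works.

UNSATISFIABLE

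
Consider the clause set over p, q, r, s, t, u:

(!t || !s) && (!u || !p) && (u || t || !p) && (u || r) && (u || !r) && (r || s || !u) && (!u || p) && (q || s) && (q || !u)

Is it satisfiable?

Suppose t = false.
Suppose u = false.
Unit clause (!p) forces p = false.
Unit clause (r) forces r = true.
Now (!r) is unsatisfied and unit — conflict.
Undo u and try u = true.
Unit clause (!p) forces p = false.
Now (p) is unsatisfied and unit — conflict.
Both values of u lead to a conflict.
Undo t and try t = true.
Unit clause (!s) forces s = false.
Unit clause (q) forces q = true.
Suppose u = false.
Unit clause (r) forces r = true.
Now (!r) is unsatisfied and unit — conflict.
Undo u and try u = true.
Unit clause (!p) forces p = false.
Now (p) is unsatisfied and unit — conflict.
Both values of u lead to a conflict.
Both values of t lead to a conflict.
No assignment satisfies every clause.

No, unsatisfiable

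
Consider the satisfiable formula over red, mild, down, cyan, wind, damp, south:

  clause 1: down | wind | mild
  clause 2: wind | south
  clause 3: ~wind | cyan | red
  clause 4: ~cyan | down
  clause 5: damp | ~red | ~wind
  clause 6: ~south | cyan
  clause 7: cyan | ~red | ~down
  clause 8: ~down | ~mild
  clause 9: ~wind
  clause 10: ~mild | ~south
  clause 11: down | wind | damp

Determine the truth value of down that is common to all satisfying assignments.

Suppose down = 0.
Unit clause (~cyan) forces cyan = 0.
Unit clause (~south) forces south = 0.
Unit clause (wind) forces wind = 1.
That conflicts with the unit clause (~wind).
So every satisfying assignment has down = True.

True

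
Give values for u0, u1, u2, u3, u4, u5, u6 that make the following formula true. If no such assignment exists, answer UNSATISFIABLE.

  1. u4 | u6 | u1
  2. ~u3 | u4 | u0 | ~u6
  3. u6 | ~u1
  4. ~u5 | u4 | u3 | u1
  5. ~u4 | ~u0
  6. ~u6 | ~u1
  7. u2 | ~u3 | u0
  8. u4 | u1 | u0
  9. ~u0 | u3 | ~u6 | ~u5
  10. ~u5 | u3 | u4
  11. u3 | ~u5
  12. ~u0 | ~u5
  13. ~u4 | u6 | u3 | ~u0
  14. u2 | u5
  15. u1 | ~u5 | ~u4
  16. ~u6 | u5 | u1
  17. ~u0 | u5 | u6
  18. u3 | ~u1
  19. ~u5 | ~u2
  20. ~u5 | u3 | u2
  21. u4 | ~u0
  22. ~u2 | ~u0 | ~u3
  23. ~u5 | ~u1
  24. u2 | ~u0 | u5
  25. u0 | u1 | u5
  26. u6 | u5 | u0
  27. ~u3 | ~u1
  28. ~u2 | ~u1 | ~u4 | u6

UNSATISFIABLE

Suppose u6 = 1.
From the singleton clause (~u1), u1 = 0.
From the singleton clause (u5), u5 = 1.
From the singleton clause (u3), u3 = 1.
From the singleton clause (~u0), u0 = 0.
From the singleton clause (u4), u4 = 1.
That conflicts with the unit clause (~u4).
That branch fails; take u6 = 0 instead.
From the singleton clause (~u1), u1 = 0.
From the singleton clause (u4), u4 = 1.
From the singleton clause (~u0), u0 = 0.
From the singleton clause (~u5), u5 = 0.
That conflicts with the unit clause (u5).
Neither u6 = 1 nor u6 = 0 works.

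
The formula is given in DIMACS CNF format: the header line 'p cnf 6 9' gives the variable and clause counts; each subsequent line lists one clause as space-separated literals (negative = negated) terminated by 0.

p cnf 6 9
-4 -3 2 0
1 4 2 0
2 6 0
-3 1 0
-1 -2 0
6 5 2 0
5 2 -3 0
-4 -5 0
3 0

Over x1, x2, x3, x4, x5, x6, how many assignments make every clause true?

1

There are 2^6 = 64 truth assignments over (x1, x2, x3, x4, x5, x6).
Split on x1. With x1 = True, the clauses containing x1 are satisfied and ¬x1 drops from the rest; 1 of the 2^5 = 32 assignments to the other variables satisfy what remains.
With x1 = False, by the same count on the reduced clause set, 0 assignments work.
Total: 1 + 0 = 1.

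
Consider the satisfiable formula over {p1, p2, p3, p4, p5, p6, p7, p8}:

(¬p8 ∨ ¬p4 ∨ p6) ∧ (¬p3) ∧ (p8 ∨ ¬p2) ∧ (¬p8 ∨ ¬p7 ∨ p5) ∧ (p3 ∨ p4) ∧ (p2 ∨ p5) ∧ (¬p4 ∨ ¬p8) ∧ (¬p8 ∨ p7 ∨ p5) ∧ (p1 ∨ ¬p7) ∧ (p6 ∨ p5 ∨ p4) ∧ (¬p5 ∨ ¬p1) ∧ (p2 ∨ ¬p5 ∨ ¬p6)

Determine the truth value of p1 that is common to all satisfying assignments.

False

Suppose p1 = True.
From the singleton clause (¬p3), p3 = False.
From the singleton clause (p4), p4 = True.
From the singleton clause (¬p8), p8 = False.
From the singleton clause (¬p2), p2 = False.
From the singleton clause (p5), p5 = True.
Now (¬p5) is unsatisfied and unit — conflict.
So every satisfying assignment has p1 = False.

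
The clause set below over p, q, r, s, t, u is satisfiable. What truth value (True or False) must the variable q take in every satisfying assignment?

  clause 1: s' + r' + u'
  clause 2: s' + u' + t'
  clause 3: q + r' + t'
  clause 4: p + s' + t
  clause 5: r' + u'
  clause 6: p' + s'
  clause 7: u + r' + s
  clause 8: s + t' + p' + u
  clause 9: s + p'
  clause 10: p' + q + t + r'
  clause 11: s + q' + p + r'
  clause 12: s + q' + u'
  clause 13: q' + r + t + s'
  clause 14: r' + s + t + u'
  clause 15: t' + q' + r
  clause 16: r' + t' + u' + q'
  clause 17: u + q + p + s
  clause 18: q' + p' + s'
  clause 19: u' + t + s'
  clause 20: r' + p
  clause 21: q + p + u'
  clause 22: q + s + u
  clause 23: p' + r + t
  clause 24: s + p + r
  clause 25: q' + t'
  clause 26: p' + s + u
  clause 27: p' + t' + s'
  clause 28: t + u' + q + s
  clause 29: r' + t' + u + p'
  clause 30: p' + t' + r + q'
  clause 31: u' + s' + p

False

Suppose q = 1.
The clause (t') is unit, so t = 0.
Case p = 1:
The clause (s') is unit, so s = 0.
That conflicts with the unit clause (s).
Backtrack on p: now try p = 0.
The clause (s') is unit, so s = 0.
The clause (r') is unit, so r = 0.
That conflicts with the unit clause (r).
Both values of p lead to a conflict.
So every satisfying assignment has q = False.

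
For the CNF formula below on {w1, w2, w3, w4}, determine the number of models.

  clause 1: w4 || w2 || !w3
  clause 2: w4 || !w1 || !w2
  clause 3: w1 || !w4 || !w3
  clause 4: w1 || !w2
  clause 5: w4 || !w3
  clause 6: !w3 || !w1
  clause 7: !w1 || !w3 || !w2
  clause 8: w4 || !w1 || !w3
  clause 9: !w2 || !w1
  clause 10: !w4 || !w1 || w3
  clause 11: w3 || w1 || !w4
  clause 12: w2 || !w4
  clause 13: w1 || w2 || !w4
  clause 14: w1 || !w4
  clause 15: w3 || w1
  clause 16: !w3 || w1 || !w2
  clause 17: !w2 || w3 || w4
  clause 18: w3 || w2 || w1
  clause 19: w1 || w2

1

There are 2^4 = 16 truth assignments over (w1, w2, w3, w4).
Check each against the 19 clauses (columns in the order w1, w2, w3, w4):
  F F F F  ✗ fails (w3 || w1)
  F F F T  ✗ fails (w3 || w1 || !w4)
  F F T F  ✗ fails (w4 || w2 || !w3)
  F F T T  ✗ fails (w1 || !w4 || !w3)
  F T F F  ✗ fails (w1 || !w2)
  F T F T  ✗ fails (w1 || !w2)
  F T T F  ✗ fails (w1 || !w2)
  F T T T  ✗ fails (w1 || !w4 || !w3)
  T F F F  ✓ satisfies all
  T F F T  ✗ fails (!w4 || !w1 || w3)
  T F T F  ✗ fails (w4 || w2 || !w3)
  T F T T  ✗ fails (!w3 || !w1)
  T T F F  ✗ fails (w4 || !w1 || !w2)
  T T F T  ✗ fails (!w2 || !w1)
  T T T F  ✗ fails (w4 || !w1 || !w2)
  T T T T  ✗ fails (!w3 || !w1)
1 of the 16 rows is a model.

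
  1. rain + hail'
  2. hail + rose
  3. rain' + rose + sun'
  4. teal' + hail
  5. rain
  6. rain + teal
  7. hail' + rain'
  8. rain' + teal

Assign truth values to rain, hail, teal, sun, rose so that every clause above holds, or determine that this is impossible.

UNSATISFIABLE

(rain) alone gives rain = 1.
(hail') alone gives hail = 0.
(rose) alone gives rose = 1.
(teal') alone gives teal = 0.
Now (teal) is unsatisfied and unit — conflict.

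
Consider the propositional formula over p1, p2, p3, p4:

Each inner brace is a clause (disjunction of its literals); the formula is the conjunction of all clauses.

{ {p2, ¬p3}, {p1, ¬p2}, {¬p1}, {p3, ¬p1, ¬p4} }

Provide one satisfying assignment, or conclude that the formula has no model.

From the singleton clause (¬p1), p1 = False.
From the singleton clause (¬p2), p2 = False.
From the singleton clause (¬p3), p3 = False.
All clauses hold; p4 can take either value.

p1=False; p2=False; p3=False; p4=False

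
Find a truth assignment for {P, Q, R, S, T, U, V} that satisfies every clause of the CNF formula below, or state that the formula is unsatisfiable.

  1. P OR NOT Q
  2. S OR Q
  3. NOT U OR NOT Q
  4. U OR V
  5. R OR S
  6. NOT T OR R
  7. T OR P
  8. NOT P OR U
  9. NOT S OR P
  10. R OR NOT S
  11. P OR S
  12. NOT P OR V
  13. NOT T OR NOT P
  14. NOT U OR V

P=true, Q=false, R=true, S=true, T=false, U=true, V=true

Branch on P: set P = true.
(U) alone gives U = true.
(NOT Q) alone gives Q = false.
(S) alone gives S = true.
(R) alone gives R = true.
(V) alone gives V = true.
(NOT T) alone gives T = false.
All clauses are satisfied.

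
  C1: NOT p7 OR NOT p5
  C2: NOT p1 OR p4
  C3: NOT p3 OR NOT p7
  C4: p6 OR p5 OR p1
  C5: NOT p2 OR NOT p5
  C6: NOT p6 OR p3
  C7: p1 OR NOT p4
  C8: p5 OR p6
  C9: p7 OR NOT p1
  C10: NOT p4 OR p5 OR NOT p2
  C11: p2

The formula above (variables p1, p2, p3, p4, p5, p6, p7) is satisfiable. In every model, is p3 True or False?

True

Suppose p3 = false.
From the singleton clause (NOT p6), p6 = false.
From the singleton clause (p5), p5 = true.
From the singleton clause (NOT p7), p7 = false.
From the singleton clause (NOT p2), p2 = false.
Now (p2) is unsatisfied and unit — conflict.
So every satisfying assignment has p3 = True.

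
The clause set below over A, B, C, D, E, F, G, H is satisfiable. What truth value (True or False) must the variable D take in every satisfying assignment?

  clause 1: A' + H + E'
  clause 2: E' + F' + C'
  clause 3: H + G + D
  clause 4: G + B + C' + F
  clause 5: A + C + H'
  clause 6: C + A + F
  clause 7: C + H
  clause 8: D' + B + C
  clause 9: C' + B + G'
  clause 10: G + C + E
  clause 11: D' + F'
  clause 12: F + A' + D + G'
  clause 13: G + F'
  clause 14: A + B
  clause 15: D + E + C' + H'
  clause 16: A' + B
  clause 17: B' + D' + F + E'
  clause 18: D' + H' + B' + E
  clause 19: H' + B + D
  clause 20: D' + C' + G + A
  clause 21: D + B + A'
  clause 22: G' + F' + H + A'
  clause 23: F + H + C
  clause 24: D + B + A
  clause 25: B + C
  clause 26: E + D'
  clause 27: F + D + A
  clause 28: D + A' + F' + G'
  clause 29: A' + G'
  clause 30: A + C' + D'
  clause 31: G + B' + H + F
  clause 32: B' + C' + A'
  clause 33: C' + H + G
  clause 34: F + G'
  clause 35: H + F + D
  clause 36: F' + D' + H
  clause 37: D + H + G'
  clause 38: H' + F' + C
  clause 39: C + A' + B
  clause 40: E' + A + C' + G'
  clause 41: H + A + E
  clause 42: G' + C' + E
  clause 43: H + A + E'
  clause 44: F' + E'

False

Suppose D = 1.
From the singleton clause (F'), F = 0.
From the singleton clause (E), E = 1.
From the singleton clause (B'), B = 0.
From the singleton clause (C), C = 1.
From the singleton clause (G), G = 1.
That conflicts with the unit clause (G').
So every satisfying assignment has D = False.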